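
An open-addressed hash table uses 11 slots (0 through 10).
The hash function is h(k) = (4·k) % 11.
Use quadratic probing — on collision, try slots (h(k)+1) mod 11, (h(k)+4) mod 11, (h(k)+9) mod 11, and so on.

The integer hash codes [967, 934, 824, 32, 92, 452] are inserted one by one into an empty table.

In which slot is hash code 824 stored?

0

Insert 967: h=7, slot 7 empty => index 7.
Insert 934: h=7, slot 7 occupied => index 8.
Insert 824: h=7, slots 7,8 occupied => index 0.
Insert 32: h=7, slots 7,8,0 occupied => index 5.
Insert 92: h=5, slot 5 occupied => index 6.
Insert 452: h=4, slot 4 empty => index 4.
Table: [824, _, _, _, 452, 32, 92, 967, 934, _, _]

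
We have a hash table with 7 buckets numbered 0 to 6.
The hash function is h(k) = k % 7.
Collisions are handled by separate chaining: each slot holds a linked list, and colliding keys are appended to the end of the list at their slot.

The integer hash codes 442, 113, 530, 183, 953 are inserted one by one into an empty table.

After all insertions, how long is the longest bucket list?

4

442 -> bucket 1
113 -> bucket 1 (collision)
530 -> bucket 5
183 -> bucket 1 (collision)
953 -> bucket 1 (collision)
Final buckets:
0: —
1: 442 -> 113 -> 183 -> 953
2: —
3: —
4: —
5: 530
6: —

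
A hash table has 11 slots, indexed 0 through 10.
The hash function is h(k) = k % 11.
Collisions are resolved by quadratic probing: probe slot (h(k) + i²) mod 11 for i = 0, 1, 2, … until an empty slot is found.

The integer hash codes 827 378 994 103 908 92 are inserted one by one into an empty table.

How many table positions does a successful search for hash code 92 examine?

5

827 hashes to 2; slot 2 is free -> place at 2.
378 hashes to 4; slot 4 is free -> place at 4.
994 hashes to 4; 4 taken -> place at 5.
103 hashes to 4; 4,5 taken -> place at 8.
908 hashes to 6; slot 6 is free -> place at 6.
92 hashes to 4; 4,5,8,2 taken -> place at 9.
Table: [—, —, 827, —, 378, 994, 908, —, 103, 92, —]
Lookup 92: h=4, probe 4,5,8,2,9 → found at 9.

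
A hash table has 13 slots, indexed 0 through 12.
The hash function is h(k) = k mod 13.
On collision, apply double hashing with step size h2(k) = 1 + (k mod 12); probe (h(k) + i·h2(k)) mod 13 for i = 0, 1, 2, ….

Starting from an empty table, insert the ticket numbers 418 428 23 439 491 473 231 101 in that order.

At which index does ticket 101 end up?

Insert 418: h=2, slot 2 empty -> index 2.
Insert 428: h=12, slot 12 empty -> index 12.
Insert 23: h=10, slot 10 empty -> index 10.
Insert 439: h=10, h2=8, slot 10 occupied -> index 5.
Insert 491: h=10, h2=12, slot 10 occupied -> index 9.
Insert 473: h=5, h2=6, slot 5 occupied -> index 11.
Insert 231: h=10, h2=4, slot 10 occupied -> index 1.
Insert 101: h=10, h2=6, slot 10 occupied -> index 3.
Table: [., 231, 418, 101, ., 439, ., ., ., 491, 23, 473, 428]

3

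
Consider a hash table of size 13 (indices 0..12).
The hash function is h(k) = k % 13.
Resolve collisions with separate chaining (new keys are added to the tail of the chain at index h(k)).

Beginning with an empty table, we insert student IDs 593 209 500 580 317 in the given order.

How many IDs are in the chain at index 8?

593 → bucket 8
209 → bucket 1
500 → bucket 6
580 → bucket 8 (collision)
317 → bucket 5
Final buckets:
0: .
1: 209
2: .
3: .
4: .
5: 317
6: 500
7: .
8: 593 -> 580
9: .
10: .
11: .
12: .

2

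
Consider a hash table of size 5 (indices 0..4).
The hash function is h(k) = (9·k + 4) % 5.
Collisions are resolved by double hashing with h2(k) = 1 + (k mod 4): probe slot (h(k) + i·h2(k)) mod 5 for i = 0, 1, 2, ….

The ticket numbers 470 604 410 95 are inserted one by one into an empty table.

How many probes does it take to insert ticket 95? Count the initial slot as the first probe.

2

470: h=4 → slot 4
604: h=0 → slot 0
410: h=4, h2=3, probe 4,2 → slot 2
95: h=4, h2=4, probe 4,3 → slot 3
Table: [604, ., 410, 95, 470]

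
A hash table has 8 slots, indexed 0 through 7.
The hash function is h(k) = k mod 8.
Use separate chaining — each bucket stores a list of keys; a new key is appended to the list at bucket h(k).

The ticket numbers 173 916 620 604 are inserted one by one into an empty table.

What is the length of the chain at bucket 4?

3

173 -> bucket 5
916 -> bucket 4
620 -> bucket 4 (collision)
604 -> bucket 4 (collision)
Final buckets:
0: ∅
1: ∅
2: ∅
3: ∅
4: 916 -> 620 -> 604
5: 173
6: ∅
7: ∅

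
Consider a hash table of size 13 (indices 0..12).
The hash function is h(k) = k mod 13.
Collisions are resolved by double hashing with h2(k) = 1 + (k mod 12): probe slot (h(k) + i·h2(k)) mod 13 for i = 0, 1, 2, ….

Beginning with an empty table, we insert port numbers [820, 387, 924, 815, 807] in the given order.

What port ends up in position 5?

820 hashes to 1; slot 1 is free => place at 1.
387 hashes to 10; slot 10 is free => place at 10.
924 hashes to 1, h2=1; 1 taken => place at 2.
815 hashes to 9; slot 9 is free => place at 9.
807 hashes to 1, h2=4; 1 taken => place at 5.
Table: [—, 820, 924, —, —, 807, —, —, —, 815, 387, —, —]

807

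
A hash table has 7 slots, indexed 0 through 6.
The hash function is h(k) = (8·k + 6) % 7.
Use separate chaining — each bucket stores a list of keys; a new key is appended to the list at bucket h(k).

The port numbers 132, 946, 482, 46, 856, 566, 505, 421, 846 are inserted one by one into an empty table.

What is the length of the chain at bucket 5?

Insert 132: h=5, bucket 5 empty -> new chain.
Insert 946: h=0, bucket 0 empty -> new chain.
Insert 482: h=5, bucket 5 nonempty -> append to chain.
Insert 46: h=3, bucket 3 empty -> new chain.
Insert 856: h=1, bucket 1 empty -> new chain.
Insert 566: h=5, bucket 5 nonempty -> append to chain.
Insert 505: h=0, bucket 0 nonempty -> append to chain.
Insert 421: h=0, bucket 0 nonempty -> append to chain.
Insert 846: h=5, bucket 5 nonempty -> append to chain.
Final buckets:
0: 946 -> 505 -> 421
1: 856
2: _
3: 46
4: _
5: 132 -> 482 -> 566 -> 846
6: _

4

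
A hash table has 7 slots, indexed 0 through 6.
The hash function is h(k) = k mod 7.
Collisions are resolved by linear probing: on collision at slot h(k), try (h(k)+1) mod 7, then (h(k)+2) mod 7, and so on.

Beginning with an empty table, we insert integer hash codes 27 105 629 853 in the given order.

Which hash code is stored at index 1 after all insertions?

Insert 27: h=6, slot 6 empty => index 6.
Insert 105: h=0, slot 0 empty => index 0.
Insert 629: h=6, slots 6,0 occupied => index 1.
Insert 853: h=6, slots 6,0,1 occupied => index 2.
Table: [105, 629, 853, -, -, -, 27]

629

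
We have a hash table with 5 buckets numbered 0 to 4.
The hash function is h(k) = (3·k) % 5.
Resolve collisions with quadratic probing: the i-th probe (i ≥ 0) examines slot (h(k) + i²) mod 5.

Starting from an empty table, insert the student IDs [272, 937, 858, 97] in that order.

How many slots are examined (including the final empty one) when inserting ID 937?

272 hashes to 1; slot 1 is free → place at 1.
937 hashes to 1; 1 taken → place at 2.
858 hashes to 4; slot 4 is free → place at 4.
97 hashes to 1; 1,2 taken → place at 0.
Table: [97, 272, 937, ∅, 858]

2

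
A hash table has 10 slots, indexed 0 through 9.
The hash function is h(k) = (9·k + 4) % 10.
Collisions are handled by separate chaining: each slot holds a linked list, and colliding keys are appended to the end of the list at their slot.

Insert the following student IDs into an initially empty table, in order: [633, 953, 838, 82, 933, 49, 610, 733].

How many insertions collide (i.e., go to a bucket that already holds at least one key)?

3

633 -> bucket 1
953 -> bucket 1 (collision)
838 -> bucket 6
82 -> bucket 2
933 -> bucket 1 (collision)
49 -> bucket 5
610 -> bucket 4
733 -> bucket 1 (collision)
Final buckets:
0: -
1: 633 -> 953 -> 933 -> 733
2: 82
3: -
4: 610
5: 49
6: 838
7: -
8: -
9: -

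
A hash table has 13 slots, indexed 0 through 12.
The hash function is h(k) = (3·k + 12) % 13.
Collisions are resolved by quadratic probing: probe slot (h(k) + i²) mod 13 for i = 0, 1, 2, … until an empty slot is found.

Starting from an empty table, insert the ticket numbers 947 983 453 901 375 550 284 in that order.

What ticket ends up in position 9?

947 hashes to 6; slot 6 is free → place at 6.
983 hashes to 10; slot 10 is free → place at 10.
453 hashes to 6; 6 taken → place at 7.
901 hashes to 11; slot 11 is free → place at 11.
375 hashes to 6; 6,7,10 taken → place at 2.
550 hashes to 11; 11 taken → place at 12.
284 hashes to 6; 6,7,10,2 taken → place at 9.
Table: [—, —, 375, —, —, —, 947, 453, —, 284, 983, 901, 550]

284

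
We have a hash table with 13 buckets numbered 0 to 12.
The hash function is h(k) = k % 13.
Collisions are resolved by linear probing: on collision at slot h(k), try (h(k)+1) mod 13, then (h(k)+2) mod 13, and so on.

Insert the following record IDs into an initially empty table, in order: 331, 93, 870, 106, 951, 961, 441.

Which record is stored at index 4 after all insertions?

Insert 331: h=6, slot 6 empty → index 6.
Insert 93: h=2, slot 2 empty → index 2.
Insert 870: h=12, slot 12 empty → index 12.
Insert 106: h=2, slot 2 occupied → index 3.
Insert 951: h=2, slots 2,3 occupied → index 4.
Insert 961: h=12, slot 12 occupied → index 0.
Insert 441: h=12, slots 12,0 occupied → index 1.
Table: [961, 441, 93, 106, 951, -, 331, -, -, -, -, -, 870]

951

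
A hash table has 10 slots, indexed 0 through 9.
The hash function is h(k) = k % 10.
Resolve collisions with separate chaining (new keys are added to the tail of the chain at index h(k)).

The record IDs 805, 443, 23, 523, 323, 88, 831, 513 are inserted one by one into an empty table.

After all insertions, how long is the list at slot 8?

1

805 → bucket 5
443 → bucket 3
23 → bucket 3 (collision)
523 → bucket 3 (collision)
323 → bucket 3 (collision)
88 → bucket 8
831 → bucket 1
513 → bucket 3 (collision)
Final buckets:
0: —
1: 831
2: —
3: 443 -> 23 -> 523 -> 323 -> 513
4: —
5: 805
6: —
7: —
8: 88
9: —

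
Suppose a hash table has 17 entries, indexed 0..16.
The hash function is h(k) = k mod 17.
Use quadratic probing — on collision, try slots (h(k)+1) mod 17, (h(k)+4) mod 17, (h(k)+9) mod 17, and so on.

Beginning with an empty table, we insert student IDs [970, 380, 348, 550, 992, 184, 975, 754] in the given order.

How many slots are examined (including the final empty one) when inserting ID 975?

4

Insert 970: h=1, slot 1 empty -> index 1.
Insert 380: h=6, slot 6 empty -> index 6.
Insert 348: h=8, slot 8 empty -> index 8.
Insert 550: h=6, slot 6 occupied -> index 7.
Insert 992: h=6, slots 6,7 occupied -> index 10.
Insert 184: h=14, slot 14 empty -> index 14.
Insert 975: h=6, slots 6,7,10 occupied -> index 15.
Insert 754: h=6, slots 6,7,10,15 occupied -> index 5.
Table: [_, 970, _, _, _, 754, 380, 550, 348, _, 992, _, _, _, 184, 975, _]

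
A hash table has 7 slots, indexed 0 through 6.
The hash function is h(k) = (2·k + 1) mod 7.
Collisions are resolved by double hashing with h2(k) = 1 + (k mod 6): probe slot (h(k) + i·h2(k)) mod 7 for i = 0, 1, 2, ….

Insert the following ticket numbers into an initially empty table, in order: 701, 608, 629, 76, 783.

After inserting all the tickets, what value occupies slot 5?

Insert 701: h=3, slot 3 empty -> index 3.
Insert 608: h=6, slot 6 empty -> index 6.
Insert 629: h=6, h2=6, slot 6 occupied -> index 5.
Insert 76: h=6, h2=5, slot 6 occupied -> index 4.
Insert 783: h=6, h2=4, slots 6,3 occupied -> index 0.
Table: [783, —, —, 701, 76, 629, 608]

629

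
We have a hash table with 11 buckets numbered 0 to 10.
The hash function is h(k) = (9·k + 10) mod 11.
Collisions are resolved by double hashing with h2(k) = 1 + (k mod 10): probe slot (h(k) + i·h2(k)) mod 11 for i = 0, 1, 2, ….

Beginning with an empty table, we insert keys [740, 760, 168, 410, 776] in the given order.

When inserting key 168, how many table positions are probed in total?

2

740 hashes to 4; slot 4 is free → place at 4.
760 hashes to 8; slot 8 is free → place at 8.
168 hashes to 4, h2=9; 4 taken → place at 2.
410 hashes to 4, h2=1; 4 taken → place at 5.
776 hashes to 9; slot 9 is free → place at 9.
Table: [—, —, 168, —, 740, 410, —, —, 760, 776, —]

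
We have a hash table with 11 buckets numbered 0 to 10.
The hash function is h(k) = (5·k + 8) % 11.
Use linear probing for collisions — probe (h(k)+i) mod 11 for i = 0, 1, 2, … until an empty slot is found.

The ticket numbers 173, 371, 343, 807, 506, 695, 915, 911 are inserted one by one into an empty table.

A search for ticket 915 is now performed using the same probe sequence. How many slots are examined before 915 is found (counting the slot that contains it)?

4

173 hashes to 4; slot 4 is free -> place at 4.
371 hashes to 4; 4 taken -> place at 5.
343 hashes to 7; slot 7 is free -> place at 7.
807 hashes to 6; slot 6 is free -> place at 6.
506 hashes to 8; slot 8 is free -> place at 8.
695 hashes to 7; 7,8 taken -> place at 9.
915 hashes to 7; 7,8,9 taken -> place at 10.
911 hashes to 9; 9,10 taken -> place at 0.
Table: [911, ., ., ., 173, 371, 807, 343, 506, 695, 915]
Lookup 915: h=7, probe 7,8,9,10 → found at 10.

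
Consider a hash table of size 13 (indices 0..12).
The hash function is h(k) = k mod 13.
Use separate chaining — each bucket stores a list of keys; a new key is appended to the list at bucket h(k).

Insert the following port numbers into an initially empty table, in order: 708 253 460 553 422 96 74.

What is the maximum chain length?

3

Insert 708: h=6, bucket 6 empty → new chain.
Insert 253: h=6, bucket 6 nonempty → append to chain.
Insert 460: h=5, bucket 5 empty → new chain.
Insert 553: h=7, bucket 7 empty → new chain.
Insert 422: h=6, bucket 6 nonempty → append to chain.
Insert 96: h=5, bucket 5 nonempty → append to chain.
Insert 74: h=9, bucket 9 empty → new chain.
Final buckets:
0: _
1: _
2: _
3: _
4: _
5: 460 -> 96
6: 708 -> 253 -> 422
7: 553
8: _
9: 74
10: _
11: _
12: _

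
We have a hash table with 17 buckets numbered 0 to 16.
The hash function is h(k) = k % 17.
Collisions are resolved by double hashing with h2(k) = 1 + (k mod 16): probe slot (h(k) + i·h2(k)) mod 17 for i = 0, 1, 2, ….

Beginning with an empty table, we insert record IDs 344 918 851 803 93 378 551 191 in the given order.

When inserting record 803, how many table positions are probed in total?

344: h=4 → slot 4
918: h=0 → slot 0
851: h=1 → slot 1
803: h=4, h2=4, probe 4,8 → slot 8
93: h=8, h2=14, probe 8,5 → slot 5
378: h=4, h2=11, probe 4,15 → slot 15
551: h=7 → slot 7
191: h=4, h2=16, probe 4,3 → slot 3
Table: [918, 851, ., 191, 344, 93, ., 551, 803, ., ., ., ., ., ., 378, .]

2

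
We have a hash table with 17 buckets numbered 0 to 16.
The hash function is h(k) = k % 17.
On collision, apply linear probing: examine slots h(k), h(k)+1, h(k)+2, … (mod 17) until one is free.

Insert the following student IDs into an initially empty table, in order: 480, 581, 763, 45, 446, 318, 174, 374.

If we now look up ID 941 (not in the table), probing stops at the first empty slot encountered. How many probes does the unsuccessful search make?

2

480 hashes to 4; slot 4 is free => place at 4.
581 hashes to 3; slot 3 is free => place at 3.
763 hashes to 15; slot 15 is free => place at 15.
45 hashes to 11; slot 11 is free => place at 11.
446 hashes to 4; 4 taken => place at 5.
318 hashes to 12; slot 12 is free => place at 12.
174 hashes to 4; 4,5 taken => place at 6.
374 hashes to 0; slot 0 is free => place at 0.
Table: [374, _, _, 581, 480, 446, 174, _, _, _, _, 45, 318, _, _, 763, _]
Lookup 941: h=6, probe 6,7 → slot 7 empty, not found.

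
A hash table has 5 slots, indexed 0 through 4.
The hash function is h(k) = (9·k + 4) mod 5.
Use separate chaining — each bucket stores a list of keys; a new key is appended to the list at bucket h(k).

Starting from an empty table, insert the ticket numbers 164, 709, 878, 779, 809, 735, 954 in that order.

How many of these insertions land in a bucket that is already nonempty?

4

164 → bucket 0
709 → bucket 0 (collision)
878 → bucket 1
779 → bucket 0 (collision)
809 → bucket 0 (collision)
735 → bucket 4
954 → bucket 0 (collision)
Final buckets:
0: 164 -> 709 -> 779 -> 809 -> 954
1: 878
2: _
3: _
4: 735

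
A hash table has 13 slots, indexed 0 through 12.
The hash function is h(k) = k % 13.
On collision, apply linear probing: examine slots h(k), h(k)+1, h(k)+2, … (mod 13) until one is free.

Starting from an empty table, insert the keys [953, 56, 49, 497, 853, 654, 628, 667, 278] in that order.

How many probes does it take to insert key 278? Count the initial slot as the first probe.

7

953 hashes to 4; slot 4 is free → place at 4.
56 hashes to 4; 4 taken → place at 5.
49 hashes to 10; slot 10 is free → place at 10.
497 hashes to 3; slot 3 is free → place at 3.
853 hashes to 8; slot 8 is free → place at 8.
654 hashes to 4; 4,5 taken → place at 6.
628 hashes to 4; 4,5,6 taken → place at 7.
667 hashes to 4; 4,5,6,7,8 taken → place at 9.
278 hashes to 5; 5,6,7,8,9,10 taken → place at 11.
Table: [., ., ., 497, 953, 56, 654, 628, 853, 667, 49, 278, .]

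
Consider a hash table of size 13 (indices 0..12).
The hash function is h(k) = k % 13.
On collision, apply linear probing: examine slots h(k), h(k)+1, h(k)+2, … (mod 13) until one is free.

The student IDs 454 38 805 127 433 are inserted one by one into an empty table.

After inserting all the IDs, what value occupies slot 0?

38

Insert 454: h=12, slot 12 empty -> index 12.
Insert 38: h=12, slot 12 occupied -> index 0.
Insert 805: h=12, slots 12,0 occupied -> index 1.
Insert 127: h=10, slot 10 empty -> index 10.
Insert 433: h=4, slot 4 empty -> index 4.
Table: [38, 805, ., ., 433, ., ., ., ., ., 127, ., 454]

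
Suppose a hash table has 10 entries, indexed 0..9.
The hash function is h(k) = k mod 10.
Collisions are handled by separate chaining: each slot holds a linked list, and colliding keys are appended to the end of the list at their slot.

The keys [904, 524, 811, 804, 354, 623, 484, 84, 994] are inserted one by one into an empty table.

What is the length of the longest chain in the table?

7

904 → bucket 4
524 → bucket 4 (collision)
811 → bucket 1
804 → bucket 4 (collision)
354 → bucket 4 (collision)
623 → bucket 3
484 → bucket 4 (collision)
84 → bucket 4 (collision)
994 → bucket 4 (collision)
Final buckets:
0: .
1: 811
2: .
3: 623
4: 904 -> 524 -> 804 -> 354 -> 484 -> 84 -> 994
5: .
6: .
7: .
8: .
9: .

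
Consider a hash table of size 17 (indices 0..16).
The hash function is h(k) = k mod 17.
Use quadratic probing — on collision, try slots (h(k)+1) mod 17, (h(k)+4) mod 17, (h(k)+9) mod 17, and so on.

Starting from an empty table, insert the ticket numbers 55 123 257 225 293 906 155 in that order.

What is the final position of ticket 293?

13

Insert 55: h=4, slot 4 empty -> index 4.
Insert 123: h=4, slot 4 occupied -> index 5.
Insert 257: h=2, slot 2 empty -> index 2.
Insert 225: h=4, slots 4,5 occupied -> index 8.
Insert 293: h=4, slots 4,5,8 occupied -> index 13.
Insert 906: h=5, slot 5 occupied -> index 6.
Insert 155: h=2, slot 2 occupied -> index 3.
Table: [-, -, 257, 155, 55, 123, 906, -, 225, -, -, -, -, 293, -, -, -]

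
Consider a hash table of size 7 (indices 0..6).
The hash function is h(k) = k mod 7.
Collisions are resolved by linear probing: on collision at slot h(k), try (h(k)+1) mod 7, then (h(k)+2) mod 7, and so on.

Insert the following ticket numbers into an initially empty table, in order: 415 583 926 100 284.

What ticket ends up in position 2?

415: h=2 -> slot 2
583: h=2, probe 2,3 -> slot 3
926: h=2, probe 2,3,4 -> slot 4
100: h=2, probe 2,3,4,5 -> slot 5
284: h=4, probe 4,5,6 -> slot 6
Table: [∅, ∅, 415, 583, 926, 100, 284]

415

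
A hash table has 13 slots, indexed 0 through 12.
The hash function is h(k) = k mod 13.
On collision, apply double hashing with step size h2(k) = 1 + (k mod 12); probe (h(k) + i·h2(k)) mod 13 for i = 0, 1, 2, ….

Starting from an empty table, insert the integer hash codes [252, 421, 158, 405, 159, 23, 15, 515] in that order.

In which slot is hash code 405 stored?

12

252: h=5 => slot 5
421: h=5, h2=2, probe 5,7 => slot 7
158: h=2 => slot 2
405: h=2, h2=10, probe 2,12 => slot 12
159: h=3 => slot 3
23: h=10 => slot 10
15: h=2, h2=4, probe 2,6 => slot 6
515: h=8 => slot 8
Table: [-, -, 158, 159, -, 252, 15, 421, 515, -, 23, -, 405]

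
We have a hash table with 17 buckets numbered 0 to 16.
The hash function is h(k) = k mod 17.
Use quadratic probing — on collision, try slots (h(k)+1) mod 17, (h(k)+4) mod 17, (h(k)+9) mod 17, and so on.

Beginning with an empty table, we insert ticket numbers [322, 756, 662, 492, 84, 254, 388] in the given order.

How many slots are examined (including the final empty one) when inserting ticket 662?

2

322: h=16 => slot 16
756: h=8 => slot 8
662: h=16, probe 16,0 => slot 0
492: h=16, probe 16,0,3 => slot 3
84: h=16, probe 16,0,3,8,15 => slot 15
254: h=16, probe 16,0,3,8,15,7 => slot 7
388: h=14 => slot 14
Table: [662, -, -, 492, -, -, -, 254, 756, -, -, -, -, -, 388, 84, 322]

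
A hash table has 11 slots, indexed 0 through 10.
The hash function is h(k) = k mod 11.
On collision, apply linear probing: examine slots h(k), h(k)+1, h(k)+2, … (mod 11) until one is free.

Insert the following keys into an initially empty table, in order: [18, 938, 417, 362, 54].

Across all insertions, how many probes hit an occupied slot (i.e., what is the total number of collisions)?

18 hashes to 7; slot 7 is free → place at 7.
938 hashes to 3; slot 3 is free → place at 3.
417 hashes to 10; slot 10 is free → place at 10.
362 hashes to 10; 10 taken → place at 0.
54 hashes to 10; 10,0 taken → place at 1.
Table: [362, 54, ∅, 938, ∅, ∅, ∅, 18, ∅, ∅, 417]

3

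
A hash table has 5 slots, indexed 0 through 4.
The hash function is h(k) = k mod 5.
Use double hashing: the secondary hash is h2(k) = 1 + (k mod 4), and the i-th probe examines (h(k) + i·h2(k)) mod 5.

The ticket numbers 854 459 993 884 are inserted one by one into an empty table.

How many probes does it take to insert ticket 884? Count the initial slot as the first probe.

3

Insert 854: h=4, slot 4 empty => index 4.
Insert 459: h=4, h2=4, slot 4 occupied => index 3.
Insert 993: h=3, h2=2, slot 3 occupied => index 0.
Insert 884: h=4, h2=1, slots 4,0 occupied => index 1.
Table: [993, 884, _, 459, 854]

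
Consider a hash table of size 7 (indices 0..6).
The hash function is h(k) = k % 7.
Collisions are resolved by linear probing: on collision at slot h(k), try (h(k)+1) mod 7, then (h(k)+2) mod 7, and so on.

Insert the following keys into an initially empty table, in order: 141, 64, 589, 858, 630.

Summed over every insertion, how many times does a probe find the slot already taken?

3

141: h=1 -> slot 1
64: h=1, probe 1,2 -> slot 2
589: h=1, probe 1,2,3 -> slot 3
858: h=4 -> slot 4
630: h=0 -> slot 0
Table: [630, 141, 64, 589, 858, _, _]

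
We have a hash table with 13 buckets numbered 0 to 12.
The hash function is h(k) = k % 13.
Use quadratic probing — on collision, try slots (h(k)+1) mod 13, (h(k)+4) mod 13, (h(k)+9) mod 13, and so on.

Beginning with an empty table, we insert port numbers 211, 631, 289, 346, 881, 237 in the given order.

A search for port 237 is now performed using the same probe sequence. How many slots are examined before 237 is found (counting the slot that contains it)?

Insert 211: h=3, slot 3 empty -> index 3.
Insert 631: h=7, slot 7 empty -> index 7.
Insert 289: h=3, slot 3 occupied -> index 4.
Insert 346: h=8, slot 8 empty -> index 8.
Insert 881: h=10, slot 10 empty -> index 10.
Insert 237: h=3, slots 3,4,7 occupied -> index 12.
Table: [∅, ∅, ∅, 211, 289, ∅, ∅, 631, 346, ∅, 881, ∅, 237]
Lookup 237: h=3, probe 3,4,7,12 → found at 12.

4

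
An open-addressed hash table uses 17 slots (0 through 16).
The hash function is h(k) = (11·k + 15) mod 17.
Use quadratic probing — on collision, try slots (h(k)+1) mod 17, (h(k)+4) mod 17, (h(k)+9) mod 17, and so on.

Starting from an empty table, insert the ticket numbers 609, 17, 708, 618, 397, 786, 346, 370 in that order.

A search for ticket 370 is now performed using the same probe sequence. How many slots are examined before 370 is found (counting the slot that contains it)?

2

609 hashes to 16; slot 16 is free → place at 16.
17 hashes to 15; slot 15 is free → place at 15.
708 hashes to 0; slot 0 is free → place at 0.
618 hashes to 13; slot 13 is free → place at 13.
397 hashes to 13; 13 taken → place at 14.
786 hashes to 8; slot 8 is free → place at 8.
346 hashes to 13; 13,14,0 taken → place at 5.
370 hashes to 5; 5 taken → place at 6.
Table: [708, ., ., ., ., 346, 370, ., 786, ., ., ., ., 618, 397, 17, 609]
Lookup 370: h=5, probe 5,6 → found at 6.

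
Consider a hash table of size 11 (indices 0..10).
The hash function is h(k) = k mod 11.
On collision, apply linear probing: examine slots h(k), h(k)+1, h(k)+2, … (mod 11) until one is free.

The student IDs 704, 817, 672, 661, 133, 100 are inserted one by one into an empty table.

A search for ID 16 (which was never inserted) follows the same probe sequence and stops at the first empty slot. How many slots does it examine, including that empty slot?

704 hashes to 0; slot 0 is free => place at 0.
817 hashes to 3; slot 3 is free => place at 3.
672 hashes to 1; slot 1 is free => place at 1.
661 hashes to 1; 1 taken => place at 2.
133 hashes to 1; 1,2,3 taken => place at 4.
100 hashes to 1; 1,2,3,4 taken => place at 5.
Table: [704, 672, 661, 817, 133, 100, -, -, -, -, -]
Lookup 16: h=5, probe 5,6 → slot 6 empty, not found.

2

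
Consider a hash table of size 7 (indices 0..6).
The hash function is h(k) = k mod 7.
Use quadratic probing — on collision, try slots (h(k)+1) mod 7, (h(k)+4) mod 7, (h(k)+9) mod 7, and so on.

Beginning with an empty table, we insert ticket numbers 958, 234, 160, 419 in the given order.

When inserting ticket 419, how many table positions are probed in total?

958 hashes to 6; slot 6 is free → place at 6.
234 hashes to 3; slot 3 is free → place at 3.
160 hashes to 6; 6 taken → place at 0.
419 hashes to 6; 6,0,3 taken → place at 1.
Table: [160, 419, —, 234, —, —, 958]

4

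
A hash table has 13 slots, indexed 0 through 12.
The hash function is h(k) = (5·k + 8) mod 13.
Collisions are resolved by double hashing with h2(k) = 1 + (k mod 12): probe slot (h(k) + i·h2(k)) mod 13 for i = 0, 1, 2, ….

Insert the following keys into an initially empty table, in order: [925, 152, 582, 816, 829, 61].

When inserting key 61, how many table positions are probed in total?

2

925 hashes to 5; slot 5 is free → place at 5.
152 hashes to 1; slot 1 is free → place at 1.
582 hashes to 6; slot 6 is free → place at 6.
816 hashes to 6, h2=1; 6 taken → place at 7.
829 hashes to 6, h2=2; 6 taken → place at 8.
61 hashes to 1, h2=2; 1 taken → place at 3.
Table: [_, 152, _, 61, _, 925, 582, 816, 829, _, _, _, _]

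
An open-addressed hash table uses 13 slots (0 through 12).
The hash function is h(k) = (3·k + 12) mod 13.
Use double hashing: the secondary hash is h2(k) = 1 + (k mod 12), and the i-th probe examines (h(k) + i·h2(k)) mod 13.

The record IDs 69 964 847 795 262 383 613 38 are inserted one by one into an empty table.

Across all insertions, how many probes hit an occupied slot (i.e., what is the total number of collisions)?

69 hashes to 11; slot 11 is free → place at 11.
964 hashes to 5; slot 5 is free → place at 5.
847 hashes to 5, h2=8; 5 taken → place at 0.
795 hashes to 5, h2=4; 5 taken → place at 9.
262 hashes to 5, h2=11; 5 taken → place at 3.
383 hashes to 4; slot 4 is free → place at 4.
613 hashes to 5, h2=2; 5 taken → place at 7.
38 hashes to 9, h2=3; 9 taken → place at 12.
Table: [847, ∅, ∅, 262, 383, 964, ∅, 613, ∅, 795, ∅, 69, 38]

5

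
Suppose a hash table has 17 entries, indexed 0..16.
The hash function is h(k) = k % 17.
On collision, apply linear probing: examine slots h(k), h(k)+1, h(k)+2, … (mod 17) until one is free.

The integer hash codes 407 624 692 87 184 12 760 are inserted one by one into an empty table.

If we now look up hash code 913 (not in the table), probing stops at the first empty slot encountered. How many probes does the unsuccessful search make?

407: h=16 => slot 16
624: h=12 => slot 12
692: h=12, probe 12,13 => slot 13
87: h=2 => slot 2
184: h=14 => slot 14
12: h=12, probe 12,13,14,15 => slot 15
760: h=12, probe 12,13,14,15,16,0 => slot 0
Table: [760, ∅, 87, ∅, ∅, ∅, ∅, ∅, ∅, ∅, ∅, ∅, 624, 692, 184, 12, 407]
Lookup 913: h=12, probe 12,13,14,15,16,0,1 → slot 1 empty, not found.

7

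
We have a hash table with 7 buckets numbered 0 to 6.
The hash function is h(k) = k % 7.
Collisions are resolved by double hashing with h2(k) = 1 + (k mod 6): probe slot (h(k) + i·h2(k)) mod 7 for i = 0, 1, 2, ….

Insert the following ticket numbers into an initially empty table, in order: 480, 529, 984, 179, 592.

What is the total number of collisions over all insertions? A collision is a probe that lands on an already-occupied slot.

Insert 480: h=4, slot 4 empty => index 4.
Insert 529: h=4, h2=2, slot 4 occupied => index 6.
Insert 984: h=4, h2=1, slot 4 occupied => index 5.
Insert 179: h=4, h2=6, slot 4 occupied => index 3.
Insert 592: h=4, h2=5, slot 4 occupied => index 2.
Table: [—, —, 592, 179, 480, 984, 529]

4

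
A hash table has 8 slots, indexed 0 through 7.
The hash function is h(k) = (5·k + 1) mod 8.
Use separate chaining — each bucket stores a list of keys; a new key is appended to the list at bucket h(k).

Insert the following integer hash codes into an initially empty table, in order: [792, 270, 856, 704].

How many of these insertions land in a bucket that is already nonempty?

792 -> bucket 1
270 -> bucket 7
856 -> bucket 1 (collision)
704 -> bucket 1 (collision)
Final buckets:
0: _
1: 792 -> 856 -> 704
2: _
3: _
4: _
5: _
6: _
7: 270

2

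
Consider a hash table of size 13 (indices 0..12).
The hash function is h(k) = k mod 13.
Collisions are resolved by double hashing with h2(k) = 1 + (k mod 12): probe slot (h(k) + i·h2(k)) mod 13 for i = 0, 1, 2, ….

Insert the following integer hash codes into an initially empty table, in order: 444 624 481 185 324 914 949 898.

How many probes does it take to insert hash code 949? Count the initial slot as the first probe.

Insert 444: h=2, slot 2 empty => index 2.
Insert 624: h=0, slot 0 empty => index 0.
Insert 481: h=0, h2=2, slots 0,2 occupied => index 4.
Insert 185: h=3, slot 3 empty => index 3.
Insert 324: h=12, slot 12 empty => index 12.
Insert 914: h=4, h2=3, slot 4 occupied => index 7.
Insert 949: h=0, h2=2, slots 0,2,4 occupied => index 6.
Insert 898: h=1, slot 1 empty => index 1.
Table: [624, 898, 444, 185, 481, -, 949, 914, -, -, -, -, 324]

4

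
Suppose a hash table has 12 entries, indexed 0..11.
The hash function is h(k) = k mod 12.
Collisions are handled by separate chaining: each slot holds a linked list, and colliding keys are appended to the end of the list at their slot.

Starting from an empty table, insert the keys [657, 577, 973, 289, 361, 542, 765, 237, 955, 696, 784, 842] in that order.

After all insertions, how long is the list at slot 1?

Insert 657: h=9, bucket 9 empty -> new chain.
Insert 577: h=1, bucket 1 empty -> new chain.
Insert 973: h=1, bucket 1 nonempty -> append to chain.
Insert 289: h=1, bucket 1 nonempty -> append to chain.
Insert 361: h=1, bucket 1 nonempty -> append to chain.
Insert 542: h=2, bucket 2 empty -> new chain.
Insert 765: h=9, bucket 9 nonempty -> append to chain.
Insert 237: h=9, bucket 9 nonempty -> append to chain.
Insert 955: h=7, bucket 7 empty -> new chain.
Insert 696: h=0, bucket 0 empty -> new chain.
Insert 784: h=4, bucket 4 empty -> new chain.
Insert 842: h=2, bucket 2 nonempty -> append to chain.
Final buckets:
0: 696
1: 577 -> 973 -> 289 -> 361
2: 542 -> 842
3: .
4: 784
5: .
6: .
7: 955
8: .
9: 657 -> 765 -> 237
10: .
11: .

4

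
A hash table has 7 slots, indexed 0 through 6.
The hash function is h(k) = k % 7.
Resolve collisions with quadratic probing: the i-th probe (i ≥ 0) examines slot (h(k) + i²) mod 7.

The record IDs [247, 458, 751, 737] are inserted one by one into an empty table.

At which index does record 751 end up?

Insert 247: h=2, slot 2 empty → index 2.
Insert 458: h=3, slot 3 empty → index 3.
Insert 751: h=2, slots 2,3 occupied → index 6.
Insert 737: h=2, slots 2,3,6 occupied → index 4.
Table: [-, -, 247, 458, 737, -, 751]

6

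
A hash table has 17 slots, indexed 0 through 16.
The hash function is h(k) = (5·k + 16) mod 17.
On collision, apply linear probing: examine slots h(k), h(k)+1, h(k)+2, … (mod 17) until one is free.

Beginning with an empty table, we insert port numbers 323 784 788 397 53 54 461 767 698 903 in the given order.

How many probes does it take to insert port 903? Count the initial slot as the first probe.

Insert 323: h=16, slot 16 empty → index 16.
Insert 784: h=9, slot 9 empty → index 9.
Insert 788: h=12, slot 12 empty → index 12.
Insert 397: h=12, slot 12 occupied → index 13.
Insert 53: h=9, slot 9 occupied → index 10.
Insert 54: h=14, slot 14 empty → index 14.
Insert 461: h=9, slots 9,10 occupied → index 11.
Insert 767: h=9, slots 9,10,11,12,13,14 occupied → index 15.
Insert 698: h=4, slot 4 empty → index 4.
Insert 903: h=9, slots 9,10,11,12,13,14,15,16 occupied → index 0.
Table: [903, ∅, ∅, ∅, 698, ∅, ∅, ∅, ∅, 784, 53, 461, 788, 397, 54, 767, 323]

9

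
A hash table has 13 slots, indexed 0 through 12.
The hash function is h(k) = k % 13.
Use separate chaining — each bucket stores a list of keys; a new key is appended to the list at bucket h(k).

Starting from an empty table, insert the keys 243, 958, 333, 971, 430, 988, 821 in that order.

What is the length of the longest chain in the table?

3

Insert 243: h=9, bucket 9 empty → new chain.
Insert 958: h=9, bucket 9 nonempty → append to chain.
Insert 333: h=8, bucket 8 empty → new chain.
Insert 971: h=9, bucket 9 nonempty → append to chain.
Insert 430: h=1, bucket 1 empty → new chain.
Insert 988: h=0, bucket 0 empty → new chain.
Insert 821: h=2, bucket 2 empty → new chain.
Final buckets:
0: 988
1: 430
2: 821
3: -
4: -
5: -
6: -
7: -
8: 333
9: 243 -> 958 -> 971
10: -
11: -
12: -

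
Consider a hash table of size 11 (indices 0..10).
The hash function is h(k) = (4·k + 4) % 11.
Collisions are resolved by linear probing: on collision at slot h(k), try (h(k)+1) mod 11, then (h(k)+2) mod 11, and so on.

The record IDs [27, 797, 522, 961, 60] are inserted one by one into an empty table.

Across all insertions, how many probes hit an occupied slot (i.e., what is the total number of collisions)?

6

27: h=2 → slot 2
797: h=2, probe 2,3 → slot 3
522: h=2, probe 2,3,4 → slot 4
961: h=9 → slot 9
60: h=2, probe 2,3,4,5 → slot 5
Table: [., ., 27, 797, 522, 60, ., ., ., 961, .]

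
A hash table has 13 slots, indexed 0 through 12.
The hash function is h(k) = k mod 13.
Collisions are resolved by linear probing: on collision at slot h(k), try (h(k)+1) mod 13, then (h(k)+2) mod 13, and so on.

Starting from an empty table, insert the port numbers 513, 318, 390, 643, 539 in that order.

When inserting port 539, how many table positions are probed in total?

4

513 hashes to 6; slot 6 is free => place at 6.
318 hashes to 6; 6 taken => place at 7.
390 hashes to 0; slot 0 is free => place at 0.
643 hashes to 6; 6,7 taken => place at 8.
539 hashes to 6; 6,7,8 taken => place at 9.
Table: [390, _, _, _, _, _, 513, 318, 643, 539, _, _, _]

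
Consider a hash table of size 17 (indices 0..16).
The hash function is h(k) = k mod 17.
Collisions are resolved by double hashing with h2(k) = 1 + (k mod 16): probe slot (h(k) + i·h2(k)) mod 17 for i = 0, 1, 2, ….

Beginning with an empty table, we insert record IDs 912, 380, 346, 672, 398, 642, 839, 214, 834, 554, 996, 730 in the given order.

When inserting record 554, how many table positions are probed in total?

912 hashes to 11; slot 11 is free => place at 11.
380 hashes to 6; slot 6 is free => place at 6.
346 hashes to 6, h2=11; 6 taken => place at 0.
672 hashes to 9; slot 9 is free => place at 9.
398 hashes to 7; slot 7 is free => place at 7.
642 hashes to 13; slot 13 is free => place at 13.
839 hashes to 6, h2=8; 6 taken => place at 14.
214 hashes to 10; slot 10 is free => place at 10.
834 hashes to 1; slot 1 is free => place at 1.
554 hashes to 10, h2=11; 10 taken => place at 4.
996 hashes to 10, h2=5; 10 taken => place at 15.
730 hashes to 16; slot 16 is free => place at 16.
Table: [346, 834, —, —, 554, —, 380, 398, —, 672, 214, 912, —, 642, 839, 996, 730]

2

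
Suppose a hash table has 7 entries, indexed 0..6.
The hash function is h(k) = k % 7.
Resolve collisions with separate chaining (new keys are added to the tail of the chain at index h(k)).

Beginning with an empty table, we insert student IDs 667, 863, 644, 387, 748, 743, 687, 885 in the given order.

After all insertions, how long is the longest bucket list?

Insert 667: h=2, bucket 2 empty → new chain.
Insert 863: h=2, bucket 2 nonempty → append to chain.
Insert 644: h=0, bucket 0 empty → new chain.
Insert 387: h=2, bucket 2 nonempty → append to chain.
Insert 748: h=6, bucket 6 empty → new chain.
Insert 743: h=1, bucket 1 empty → new chain.
Insert 687: h=1, bucket 1 nonempty → append to chain.
Insert 885: h=3, bucket 3 empty → new chain.
Final buckets:
0: 644
1: 743 -> 687
2: 667 -> 863 -> 387
3: 885
4: ∅
5: ∅
6: 748

3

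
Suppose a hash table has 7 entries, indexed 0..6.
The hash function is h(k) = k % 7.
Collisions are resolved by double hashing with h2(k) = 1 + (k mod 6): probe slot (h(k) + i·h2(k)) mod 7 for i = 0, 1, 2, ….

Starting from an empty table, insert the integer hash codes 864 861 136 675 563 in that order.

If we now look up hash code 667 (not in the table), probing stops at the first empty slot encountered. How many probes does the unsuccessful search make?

Insert 864: h=3, slot 3 empty → index 3.
Insert 861: h=0, slot 0 empty → index 0.
Insert 136: h=3, h2=5, slot 3 occupied → index 1.
Insert 675: h=3, h2=4, slots 3,0 occupied → index 4.
Insert 563: h=3, h2=6, slot 3 occupied → index 2.
Table: [861, 136, 563, 864, 675, ∅, ∅]
Lookup 667: h=2, h2=2, probe 2,4,6 → slot 6 empty, not found.

3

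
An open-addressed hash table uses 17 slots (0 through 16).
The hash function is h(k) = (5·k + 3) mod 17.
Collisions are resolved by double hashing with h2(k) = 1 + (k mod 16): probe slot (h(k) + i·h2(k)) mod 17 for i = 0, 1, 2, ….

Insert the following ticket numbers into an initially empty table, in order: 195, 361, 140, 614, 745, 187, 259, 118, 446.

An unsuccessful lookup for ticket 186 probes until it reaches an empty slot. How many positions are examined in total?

4

195 hashes to 9; slot 9 is free -> place at 9.
361 hashes to 6; slot 6 is free -> place at 6.
140 hashes to 6, h2=13; 6 taken -> place at 2.
614 hashes to 13; slot 13 is free -> place at 13.
745 hashes to 5; slot 5 is free -> place at 5.
187 hashes to 3; slot 3 is free -> place at 3.
259 hashes to 6, h2=4; 6 taken -> place at 10.
118 hashes to 15; slot 15 is free -> place at 15.
446 hashes to 6, h2=15; 6 taken -> place at 4.
Table: [-, -, 140, 187, 446, 745, 361, -, -, 195, 259, -, -, 614, -, 118, -]
Lookup 186: h=15, h2=11, probe 15,9,3,14 → slot 14 empty, not found.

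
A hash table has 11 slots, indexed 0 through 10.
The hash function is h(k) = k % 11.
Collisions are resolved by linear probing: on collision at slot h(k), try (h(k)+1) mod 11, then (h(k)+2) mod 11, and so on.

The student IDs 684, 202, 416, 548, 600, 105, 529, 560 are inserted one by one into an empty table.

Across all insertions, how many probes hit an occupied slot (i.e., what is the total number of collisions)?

3

Insert 684: h=2, slot 2 empty → index 2.
Insert 202: h=4, slot 4 empty → index 4.
Insert 416: h=9, slot 9 empty → index 9.
Insert 548: h=9, slot 9 occupied → index 10.
Insert 600: h=6, slot 6 empty → index 6.
Insert 105: h=6, slot 6 occupied → index 7.
Insert 529: h=1, slot 1 empty → index 1.
Insert 560: h=10, slot 10 occupied → index 0.
Table: [560, 529, 684, —, 202, —, 600, 105, —, 416, 548]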